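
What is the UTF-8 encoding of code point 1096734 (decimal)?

U+10BC1E = 0x10BC1E = 1096734 decimal. In range U+10000–U+10FFFF → 4-byte form: 11110xxx 10xxxxxx 10xxxxxx 10xxxxxx.
Binary (21 bits): 100001011110000011110.
Split 3+6+6+6: 100 | 001011 | 110000 | 011110.
Byte 1: 11110100 = 0xF4.
Byte 2: 10001011 = 0x8B.
Byte 3: 10110000 = 0xB0.
Byte 4: 10011110 = 0x9E.

F4 8B B0 9E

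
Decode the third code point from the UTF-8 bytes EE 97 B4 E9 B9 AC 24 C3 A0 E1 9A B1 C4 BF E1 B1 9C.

U+0024

Offset 0: leading byte 0xEE = 11101110 → 3-byte char #1 = EE 97 B4.
Offset 3: leading byte 0xE9 = 11101001 → 3-byte char #2 = E9 B9 AC.
Offset 6: leading byte 0x24 = 00100100 → 1-byte char #3 = 24.
Leading byte 0x24 = 00100100 matches 0xxxxxxx → 1-byte sequence.
Byte 1: 0x24 = 00100100, payload 0100100 (7 bits).
Concatenate: 0100100 = 0x24 (7 bits → U+0024).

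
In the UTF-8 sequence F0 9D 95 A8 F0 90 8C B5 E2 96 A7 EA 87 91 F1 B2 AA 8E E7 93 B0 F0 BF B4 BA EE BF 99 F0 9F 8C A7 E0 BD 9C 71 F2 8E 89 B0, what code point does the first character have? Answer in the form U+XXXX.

Offset 0: leading byte 0xF0 = 11110000 → 4-byte char #1 = F0 9D 95 A8.
Leading byte 0xF0 = 11110000 matches 11110xxx → 4-byte sequence.
Byte 1: 0xF0 = 11110000, payload 000 (3 bits).
Byte 2: 0x9D = 10011101 (10xxxxxx ✓), payload 011101.
Byte 3: 0x95 = 10010101 (10xxxxxx ✓), payload 010101.
Byte 4: 0xA8 = 10101000 (10xxxxxx ✓), payload 101000.
Concatenate: 000011101010101101000 = 0x1D568 (21 bits → U+1D568).

U+1D568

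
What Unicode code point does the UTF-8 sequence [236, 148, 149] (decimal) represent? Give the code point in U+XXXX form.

U+C515

Leading byte 0xEC = 11101100 matches 1110xxxx → 3-byte sequence.
Byte 1: 0xEC = 11101100, payload 1100 (4 bits).
Byte 2: 0x94 = 10010100 (10xxxxxx ✓), payload 010100.
Byte 3: 0x95 = 10010101 (10xxxxxx ✓), payload 010101.
Concatenate: 1100010100010101 = 0xC515 (16 bits → U+C515).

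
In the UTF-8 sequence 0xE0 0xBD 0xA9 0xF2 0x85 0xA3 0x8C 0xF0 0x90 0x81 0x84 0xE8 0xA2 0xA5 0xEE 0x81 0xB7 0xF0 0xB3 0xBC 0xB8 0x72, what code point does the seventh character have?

U+0072

Offset 0: leading byte 0xE0 = 11100000 → 3-byte char #1 = E0 BD A9.
Offset 3: leading byte 0xF2 = 11110010 → 4-byte char #2 = F2 85 A3 8C.
Offset 7: leading byte 0xF0 = 11110000 → 4-byte char #3 = F0 90 81 84.
Offset 11: leading byte 0xE8 = 11101000 → 3-byte char #4 = E8 A2 A5.
Offset 14: leading byte 0xEE = 11101110 → 3-byte char #5 = EE 81 B7.
Offset 17: leading byte 0xF0 = 11110000 → 4-byte char #6 = F0 B3 BC B8.
Offset 21: leading byte 0x72 = 01110010 → 1-byte char #7 = 72.
Leading byte 0x72 = 01110010 matches 0xxxxxxx → 1-byte sequence.
Byte 1: 0x72 = 01110010, payload 1110010 (7 bits).
Concatenate: 1110010 = 0x72 (7 bits → U+0072).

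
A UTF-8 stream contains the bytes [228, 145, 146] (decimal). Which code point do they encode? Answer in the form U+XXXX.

U+4452

Leading byte 0xE4 = 11100100 matches 1110xxxx → 3-byte sequence.
Byte 1: 0xE4 = 11100100, payload 0100 (4 bits).
Byte 2: 0x91 = 10010001 (10xxxxxx ✓), payload 010001.
Byte 3: 0x92 = 10010010 (10xxxxxx ✓), payload 010010.
Concatenate: 0100010001010010 = 0x4452 (16 bits → U+4452).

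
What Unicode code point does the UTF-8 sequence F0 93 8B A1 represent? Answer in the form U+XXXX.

U+132E1

Leading byte 0xF0 = 11110000 matches 11110xxx → 4-byte sequence.
Byte 1: 0xF0 = 11110000, payload 000 (3 bits).
Byte 2: 0x93 = 10010011 (10xxxxxx ✓), payload 010011.
Byte 3: 0x8B = 10001011 (10xxxxxx ✓), payload 001011.
Byte 4: 0xA1 = 10100001 (10xxxxxx ✓), payload 100001.
Concatenate: 000010011001011100001 = 0x132E1 (21 bits → U+132E1).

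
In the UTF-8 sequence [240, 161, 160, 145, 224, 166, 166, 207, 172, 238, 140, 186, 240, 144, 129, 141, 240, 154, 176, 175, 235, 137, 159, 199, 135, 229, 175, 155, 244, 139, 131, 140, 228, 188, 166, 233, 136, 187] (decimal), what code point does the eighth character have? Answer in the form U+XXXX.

Offset 0: leading byte 0xF0 = 11110000 → 4-byte char #1 = F0 A1 A0 91.
Offset 4: leading byte 0xE0 = 11100000 → 3-byte char #2 = E0 A6 A6.
Offset 7: leading byte 0xCF = 11001111 → 2-byte char #3 = CF AC.
Offset 9: leading byte 0xEE = 11101110 → 3-byte char #4 = EE 8C BA.
Offset 12: leading byte 0xF0 = 11110000 → 4-byte char #5 = F0 90 81 8D.
Offset 16: leading byte 0xF0 = 11110000 → 4-byte char #6 = F0 9A B0 AF.
Offset 20: leading byte 0xEB = 11101011 → 3-byte char #7 = EB 89 9F.
Offset 23: leading byte 0xC7 = 11000111 → 2-byte char #8 = C7 87.
Leading byte 0xC7 = 11000111 matches 110xxxxx → 2-byte sequence.
Byte 1: 0xC7 = 11000111, payload 00111 (5 bits).
Byte 2: 0x87 = 10000111 (10xxxxxx ✓), payload 000111.
Concatenate: 00111000111 = 0x1C7 (11 bits → U+01C7).

U+01C7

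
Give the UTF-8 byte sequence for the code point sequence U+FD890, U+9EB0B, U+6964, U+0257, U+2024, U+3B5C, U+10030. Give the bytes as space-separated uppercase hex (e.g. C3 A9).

U+FD890: 4-byte form → F3 BD A2 90.
U+9EB0B: 4-byte form → F2 9E AC 8B.
U+6964: 3-byte form → E6 A5 A4.
U+0257: 2-byte form → C9 97.
U+2024: 3-byte form → E2 80 A4.
U+3B5C: 3-byte form → E3 AD 9C.
U+10030: 4-byte form → F0 90 80 B0.
Concatenated (23 bytes): F3 BD A2 90 F2 9E AC 8B E6 A5 A4 C9 97 E2 80 A4 E3 AD 9C F0 90 80 B0.

F3 BD A2 90 F2 9E AC 8B E6 A5 A4 C9 97 E2 80 A4 E3 AD 9C F0 90 80 B0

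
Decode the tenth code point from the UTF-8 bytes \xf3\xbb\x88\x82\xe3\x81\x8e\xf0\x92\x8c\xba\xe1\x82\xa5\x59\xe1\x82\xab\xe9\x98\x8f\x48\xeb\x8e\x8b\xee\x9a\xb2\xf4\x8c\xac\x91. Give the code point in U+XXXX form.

U+E6B2

Offset 0: leading byte 0xF3 = 11110011 → 4-byte char #1 = F3 BB 88 82.
Offset 4: leading byte 0xE3 = 11100011 → 3-byte char #2 = E3 81 8E.
Offset 7: leading byte 0xF0 = 11110000 → 4-byte char #3 = F0 92 8C BA.
Offset 11: leading byte 0xE1 = 11100001 → 3-byte char #4 = E1 82 A5.
Offset 14: leading byte 0x59 = 01011001 → 1-byte char #5 = 59.
Offset 15: leading byte 0xE1 = 11100001 → 3-byte char #6 = E1 82 AB.
Offset 18: leading byte 0xE9 = 11101001 → 3-byte char #7 = E9 98 8F.
Offset 21: leading byte 0x48 = 01001000 → 1-byte char #8 = 48.
Offset 22: leading byte 0xEB = 11101011 → 3-byte char #9 = EB 8E 8B.
Offset 25: leading byte 0xEE = 11101110 → 3-byte char #10 = EE 9A B2.
Leading byte 0xEE = 11101110 matches 1110xxxx → 3-byte sequence.
Byte 1: 0xEE = 11101110, payload 1110 (4 bits).
Byte 2: 0x9A = 10011010 (10xxxxxx ✓), payload 011010.
Byte 3: 0xB2 = 10110010 (10xxxxxx ✓), payload 110010.
Concatenate: 1110011010110010 = 0xE6B2 (16 bits → U+E6B2).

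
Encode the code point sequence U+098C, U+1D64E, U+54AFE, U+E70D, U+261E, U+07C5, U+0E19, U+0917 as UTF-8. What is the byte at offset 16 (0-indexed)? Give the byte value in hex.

U+098C → 3-byte form E0 A6 8C at offsets 0–2.
U+1D64E → 4-byte form F0 9D 99 8E at offsets 3–6.
U+54AFE → 4-byte form F1 94 AB BE at offsets 7–10.
U+E70D → 3-byte form EE 9C 8D at offsets 11–13.
U+261E → 3-byte form E2 98 9E at offsets 14–16.
Offset 16 falls in char 5's range; it's byte 3 of E2 98 9E = 0x9E.

0x9E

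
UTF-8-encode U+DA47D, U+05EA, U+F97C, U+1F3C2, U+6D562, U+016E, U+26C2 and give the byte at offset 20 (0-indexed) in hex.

U+DA47D → 4-byte form F3 9A 91 BD at offsets 0–3.
U+05EA → 2-byte form D7 AA at offsets 4–5.
U+F97C → 3-byte form EF A5 BC at offsets 6–8.
U+1F3C2 → 4-byte form F0 9F 8F 82 at offsets 9–12.
U+6D562 → 4-byte form F1 AD 95 A2 at offsets 13–16.
U+016E → 2-byte form C5 AE at offsets 17–18.
U+26C2 → 3-byte form E2 9B 82 at offsets 19–21.
Offset 20 falls in char 7's range; it's byte 2 of E2 9B 82 = 0x9B.

0x9B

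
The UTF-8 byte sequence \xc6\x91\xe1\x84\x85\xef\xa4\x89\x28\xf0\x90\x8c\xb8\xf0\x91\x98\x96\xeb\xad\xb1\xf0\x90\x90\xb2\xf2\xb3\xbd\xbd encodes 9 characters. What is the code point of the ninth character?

Offset 0: leading byte 0xC6 = 11000110 → 2-byte char #1 = C6 91.
Offset 2: leading byte 0xE1 = 11100001 → 3-byte char #2 = E1 84 85.
Offset 5: leading byte 0xEF = 11101111 → 3-byte char #3 = EF A4 89.
Offset 8: leading byte 0x28 = 00101000 → 1-byte char #4 = 28.
Offset 9: leading byte 0xF0 = 11110000 → 4-byte char #5 = F0 90 8C B8.
Offset 13: leading byte 0xF0 = 11110000 → 4-byte char #6 = F0 91 98 96.
Offset 17: leading byte 0xEB = 11101011 → 3-byte char #7 = EB AD B1.
Offset 20: leading byte 0xF0 = 11110000 → 4-byte char #8 = F0 90 90 B2.
Offset 24: leading byte 0xF2 = 11110010 → 4-byte char #9 = F2 B3 BD BD.
Leading byte 0xF2 = 11110010 matches 11110xxx → 4-byte sequence.
Byte 1: 0xF2 = 11110010, payload 010 (3 bits).
Byte 2: 0xB3 = 10110011 (10xxxxxx ✓), payload 110011.
Byte 3: 0xBD = 10111101 (10xxxxxx ✓), payload 111101.
Byte 4: 0xBD = 10111101 (10xxxxxx ✓), payload 111101.
Concatenate: 010110011111101111101 = 0xB3F7D (21 bits → U+B3F7D).

U+B3F7D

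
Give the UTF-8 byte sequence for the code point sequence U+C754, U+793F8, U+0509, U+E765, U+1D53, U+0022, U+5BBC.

U+C754: 3-byte form → EC 9D 94.
U+793F8: 4-byte form → F1 B9 8F B8.
U+0509: 2-byte form → D4 89.
U+E765: 3-byte form → EE 9D A5.
U+1D53: 3-byte form → E1 B5 93.
U+0022: 1-byte form → 22.
U+5BBC: 3-byte form → E5 AE BC.
Concatenated (19 bytes): EC 9D 94 F1 B9 8F B8 D4 89 EE 9D A5 E1 B5 93 22 E5 AE BC.

EC 9D 94 F1 B9 8F B8 D4 89 EE 9D A5 E1 B5 93 22 E5 AE BC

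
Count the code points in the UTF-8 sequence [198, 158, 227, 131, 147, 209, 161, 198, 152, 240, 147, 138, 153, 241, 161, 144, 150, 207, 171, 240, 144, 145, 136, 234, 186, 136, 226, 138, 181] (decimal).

Byte at offset 0: 0xC6 = 11000110 → 2-byte char (#1). Advance 2.
Byte at offset 2: 0xE3 = 11100011 → 3-byte char (#2). Advance 3.
Byte at offset 5: 0xD1 = 11010001 → 2-byte char (#3). Advance 2.
Byte at offset 7: 0xC6 = 11000110 → 2-byte char (#4). Advance 2.
Byte at offset 9: 0xF0 = 11110000 → 4-byte char (#5). Advance 4.
Byte at offset 13: 0xF1 = 11110001 → 4-byte char (#6). Advance 4.
Byte at offset 17: 0xCF = 11001111 → 2-byte char (#7). Advance 2.
Byte at offset 19: 0xF0 = 11110000 → 4-byte char (#8). Advance 4.
Byte at offset 23: 0xEA = 11101010 → 3-byte char (#9). Advance 3.
Byte at offset 26: 0xE2 = 11100010 → 3-byte char (#10). Advance 3.
Reached end at offset 29 after 10 code points.

10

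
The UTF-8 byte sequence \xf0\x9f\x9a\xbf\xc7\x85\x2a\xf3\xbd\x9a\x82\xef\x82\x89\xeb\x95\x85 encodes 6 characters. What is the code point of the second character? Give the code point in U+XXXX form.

Offset 0: leading byte 0xF0 = 11110000 → 4-byte char #1 = F0 9F 9A BF.
Offset 4: leading byte 0xC7 = 11000111 → 2-byte char #2 = C7 85.
Leading byte 0xC7 = 11000111 matches 110xxxxx → 2-byte sequence.
Byte 1: 0xC7 = 11000111, payload 00111 (5 bits).
Byte 2: 0x85 = 10000101 (10xxxxxx ✓), payload 000101.
Concatenate: 00111000101 = 0x1C5 (11 bits → U+01C5).

U+01C5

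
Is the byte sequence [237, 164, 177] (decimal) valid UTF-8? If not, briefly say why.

invalid (encodes a surrogate (U+D800–U+DFFF))

Structurally a 3-byte sequence; payload = 0xD931.
But 0xD931 is in U+D800–U+DFFF, the surrogate range. Surrogates are not Unicode scalar values and are forbidden in UTF-8.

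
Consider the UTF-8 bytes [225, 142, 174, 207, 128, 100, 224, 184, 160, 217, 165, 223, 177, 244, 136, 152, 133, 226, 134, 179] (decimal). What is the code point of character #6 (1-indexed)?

Offset 0: leading byte 0xE1 = 11100001 → 3-byte char #1 = E1 8E AE.
Offset 3: leading byte 0xCF = 11001111 → 2-byte char #2 = CF 80.
Offset 5: leading byte 0x64 = 01100100 → 1-byte char #3 = 64.
Offset 6: leading byte 0xE0 = 11100000 → 3-byte char #4 = E0 B8 A0.
Offset 9: leading byte 0xD9 = 11011001 → 2-byte char #5 = D9 A5.
Offset 11: leading byte 0xDF = 11011111 → 2-byte char #6 = DF B1.
Leading byte 0xDF = 11011111 matches 110xxxxx → 2-byte sequence.
Byte 1: 0xDF = 11011111, payload 11111 (5 bits).
Byte 2: 0xB1 = 10110001 (10xxxxxx ✓), payload 110001.
Concatenate: 11111110001 = 0x7F1 (11 bits → U+07F1).

U+07F1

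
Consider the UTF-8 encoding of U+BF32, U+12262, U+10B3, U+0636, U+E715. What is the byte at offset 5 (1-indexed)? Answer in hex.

1-indexed offset 5 is 0-indexed offset 4.
U+BF32 → 3-byte form EB BC B2 at offsets 0–2.
U+12262 → 4-byte form F0 92 89 A2 at offsets 3–6.
Offset 4 falls in char 2's range; it's byte 2 of F0 92 89 A2 = 0x92.

0x92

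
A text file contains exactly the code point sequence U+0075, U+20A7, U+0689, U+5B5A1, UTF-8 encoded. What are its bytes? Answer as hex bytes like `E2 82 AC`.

75 E2 82 A7 DA 89 F1 9B 96 A1

U+0075: 1-byte form → 75.
U+20A7: 3-byte form → E2 82 A7.
U+0689: 2-byte form → DA 89.
U+5B5A1: 4-byte form → F1 9B 96 A1.
Concatenated (10 bytes): 75 E2 82 A7 DA 89 F1 9B 96 A1.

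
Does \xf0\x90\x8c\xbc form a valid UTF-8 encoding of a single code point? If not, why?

Leading byte 0xF0 = 11110000 → 4-byte form.
Continuation bytes 0x90=10010000, 0x8C=10001100, 0xBC=10111100 all match 10xxxxxx.
Decoded value 0x1033C is ≥ 0x10000 (shortest form) and not a surrogate.

valid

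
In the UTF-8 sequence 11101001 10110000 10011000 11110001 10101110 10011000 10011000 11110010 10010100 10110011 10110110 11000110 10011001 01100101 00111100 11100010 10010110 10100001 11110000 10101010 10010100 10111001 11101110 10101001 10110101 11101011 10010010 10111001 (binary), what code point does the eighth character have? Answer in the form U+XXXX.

Offset 0: leading byte 0xE9 = 11101001 → 3-byte char #1 = E9 B0 98.
Offset 3: leading byte 0xF1 = 11110001 → 4-byte char #2 = F1 AE 98 98.
Offset 7: leading byte 0xF2 = 11110010 → 4-byte char #3 = F2 94 B3 B6.
Offset 11: leading byte 0xC6 = 11000110 → 2-byte char #4 = C6 99.
Offset 13: leading byte 0x65 = 01100101 → 1-byte char #5 = 65.
Offset 14: leading byte 0x3C = 00111100 → 1-byte char #6 = 3C.
Offset 15: leading byte 0xE2 = 11100010 → 3-byte char #7 = E2 96 A1.
Offset 18: leading byte 0xF0 = 11110000 → 4-byte char #8 = F0 AA 94 B9.
Leading byte 0xF0 = 11110000 matches 11110xxx → 4-byte sequence.
Byte 1: 0xF0 = 11110000, payload 000 (3 bits).
Byte 2: 0xAA = 10101010 (10xxxxxx ✓), payload 101010.
Byte 3: 0x94 = 10010100 (10xxxxxx ✓), payload 010100.
Byte 4: 0xB9 = 10111001 (10xxxxxx ✓), payload 111001.
Concatenate: 000101010010100111001 = 0x2A539 (21 bits → U+2A539).

U+2A539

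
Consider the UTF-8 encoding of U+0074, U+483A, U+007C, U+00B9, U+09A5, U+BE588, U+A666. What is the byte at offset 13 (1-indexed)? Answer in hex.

1-indexed offset 13 is 0-indexed offset 12.
U+0074 → 1-byte form 74 at offsets 0–0.
U+483A → 3-byte form E4 A0 BA at offsets 1–3.
U+007C → 1-byte form 7C at offsets 4–4.
U+00B9 → 2-byte form C2 B9 at offsets 5–6.
U+09A5 → 3-byte form E0 A6 A5 at offsets 7–9.
U+BE588 → 4-byte form F2 BE 96 88 at offsets 10–13.
Offset 12 falls in char 6's range; it's byte 3 of F2 BE 96 88 = 0x96.

0x96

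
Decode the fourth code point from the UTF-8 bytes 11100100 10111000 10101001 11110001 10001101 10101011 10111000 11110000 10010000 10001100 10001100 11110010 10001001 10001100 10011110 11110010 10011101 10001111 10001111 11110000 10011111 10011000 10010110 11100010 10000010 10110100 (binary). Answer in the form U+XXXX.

U+8931E

Offset 0: leading byte 0xE4 = 11100100 → 3-byte char #1 = E4 B8 A9.
Offset 3: leading byte 0xF1 = 11110001 → 4-byte char #2 = F1 8D AB B8.
Offset 7: leading byte 0xF0 = 11110000 → 4-byte char #3 = F0 90 8C 8C.
Offset 11: leading byte 0xF2 = 11110010 → 4-byte char #4 = F2 89 8C 9E.
Leading byte 0xF2 = 11110010 matches 11110xxx → 4-byte sequence.
Byte 1: 0xF2 = 11110010, payload 010 (3 bits).
Byte 2: 0x89 = 10001001 (10xxxxxx ✓), payload 001001.
Byte 3: 0x8C = 10001100 (10xxxxxx ✓), payload 001100.
Byte 4: 0x9E = 10011110 (10xxxxxx ✓), payload 011110.
Concatenate: 010001001001100011110 = 0x8931E (21 bits → U+8931E).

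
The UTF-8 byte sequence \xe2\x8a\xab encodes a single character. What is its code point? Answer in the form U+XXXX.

Leading byte 0xE2 = 11100010 matches 1110xxxx → 3-byte sequence.
Byte 1: 0xE2 = 11100010, payload 0010 (4 bits).
Byte 2: 0x8A = 10001010 (10xxxxxx ✓), payload 001010.
Byte 3: 0xAB = 10101011 (10xxxxxx ✓), payload 101011.
Concatenate: 0010001010101011 = 0x22AB (16 bits → U+22AB).

U+22AB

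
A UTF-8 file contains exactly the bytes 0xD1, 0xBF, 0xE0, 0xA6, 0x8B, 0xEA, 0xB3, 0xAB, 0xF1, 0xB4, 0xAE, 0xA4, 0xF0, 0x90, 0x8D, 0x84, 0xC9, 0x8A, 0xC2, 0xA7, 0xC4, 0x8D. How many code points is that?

Byte at offset 0: 0xD1 = 11010001 → 2-byte char (#1). Advance 2.
Byte at offset 2: 0xE0 = 11100000 → 3-byte char (#2). Advance 3.
Byte at offset 5: 0xEA = 11101010 → 3-byte char (#3). Advance 3.
Byte at offset 8: 0xF1 = 11110001 → 4-byte char (#4). Advance 4.
Byte at offset 12: 0xF0 = 11110000 → 4-byte char (#5). Advance 4.
Byte at offset 16: 0xC9 = 11001001 → 2-byte char (#6). Advance 2.
Byte at offset 18: 0xC2 = 11000010 → 2-byte char (#7). Advance 2.
Byte at offset 20: 0xC4 = 11000100 → 2-byte char (#8). Advance 2.
Reached end at offset 22 after 8 code points.

8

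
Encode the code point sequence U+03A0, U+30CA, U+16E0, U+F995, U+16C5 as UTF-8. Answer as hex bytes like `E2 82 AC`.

CE A0 E3 83 8A E1 9B A0 EF A6 95 E1 9B 85

U+03A0: 2-byte form → CE A0.
U+30CA: 3-byte form → E3 83 8A.
U+16E0: 3-byte form → E1 9B A0.
U+F995: 3-byte form → EF A6 95.
U+16C5: 3-byte form → E1 9B 85.
Concatenated (14 bytes): CE A0 E3 83 8A E1 9B A0 EF A6 95 E1 9B 85.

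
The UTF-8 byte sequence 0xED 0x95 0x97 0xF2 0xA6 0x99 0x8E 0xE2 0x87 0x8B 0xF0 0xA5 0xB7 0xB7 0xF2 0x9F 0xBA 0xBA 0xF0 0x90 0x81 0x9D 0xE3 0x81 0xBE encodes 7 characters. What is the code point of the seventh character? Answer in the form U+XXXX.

Offset 0: leading byte 0xED = 11101101 → 3-byte char #1 = ED 95 97.
Offset 3: leading byte 0xF2 = 11110010 → 4-byte char #2 = F2 A6 99 8E.
Offset 7: leading byte 0xE2 = 11100010 → 3-byte char #3 = E2 87 8B.
Offset 10: leading byte 0xF0 = 11110000 → 4-byte char #4 = F0 A5 B7 B7.
Offset 14: leading byte 0xF2 = 11110010 → 4-byte char #5 = F2 9F BA BA.
Offset 18: leading byte 0xF0 = 11110000 → 4-byte char #6 = F0 90 81 9D.
Offset 22: leading byte 0xE3 = 11100011 → 3-byte char #7 = E3 81 BE.
Leading byte 0xE3 = 11100011 matches 1110xxxx → 3-byte sequence.
Byte 1: 0xE3 = 11100011, payload 0011 (4 bits).
Byte 2: 0x81 = 10000001 (10xxxxxx ✓), payload 000001.
Byte 3: 0xBE = 10111110 (10xxxxxx ✓), payload 111110.
Concatenate: 0011000001111110 = 0x307E (16 bits → U+307E).

U+307E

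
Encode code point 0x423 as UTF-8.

D0 A3

U+0423 = 0x423 = 1059 decimal. In range U+0080–U+07FF → 2-byte form: 110xxxxx 10xxxxxx.
Binary (11 bits): 10000100011.
Split 5+6: 10000 | 100011.
Byte 1: 11010000 = 0xD0.
Byte 2: 10100011 = 0xA3.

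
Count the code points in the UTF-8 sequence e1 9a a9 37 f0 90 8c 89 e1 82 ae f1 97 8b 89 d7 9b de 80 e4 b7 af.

8

Byte at offset 0: 0xE1 = 11100001 → 3-byte char (#1). Advance 3.
Byte at offset 3: 0x37 = 00110111 → 1-byte char (#2). Advance 1.
Byte at offset 4: 0xF0 = 11110000 → 4-byte char (#3). Advance 4.
Byte at offset 8: 0xE1 = 11100001 → 3-byte char (#4). Advance 3.
Byte at offset 11: 0xF1 = 11110001 → 4-byte char (#5). Advance 4.
Byte at offset 15: 0xD7 = 11010111 → 2-byte char (#6). Advance 2.
Byte at offset 17: 0xDE = 11011110 → 2-byte char (#7). Advance 2.
Byte at offset 19: 0xE4 = 11100100 → 3-byte char (#8). Advance 3.
Reached end at offset 22 after 8 code points.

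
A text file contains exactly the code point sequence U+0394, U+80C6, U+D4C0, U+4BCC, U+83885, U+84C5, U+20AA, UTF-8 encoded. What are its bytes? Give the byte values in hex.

CE 94 E8 83 86 ED 93 80 E4 AF 8C F2 83 A2 85 E8 93 85 E2 82 AA

U+0394: 2-byte form → CE 94.
U+80C6: 3-byte form → E8 83 86.
U+D4C0: 3-byte form → ED 93 80.
U+4BCC: 3-byte form → E4 AF 8C.
U+83885: 4-byte form → F2 83 A2 85.
U+84C5: 3-byte form → E8 93 85.
U+20AA: 3-byte form → E2 82 AA.
Concatenated (21 bytes): CE 94 E8 83 86 ED 93 80 E4 AF 8C F2 83 A2 85 E8 93 85 E2 82 AA.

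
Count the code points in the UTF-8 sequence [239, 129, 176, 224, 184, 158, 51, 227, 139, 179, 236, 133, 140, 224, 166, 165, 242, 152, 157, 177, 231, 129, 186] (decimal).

8

Byte at offset 0: 0xEF = 11101111 → 3-byte char (#1). Advance 3.
Byte at offset 3: 0xE0 = 11100000 → 3-byte char (#2). Advance 3.
Byte at offset 6: 0x33 = 00110011 → 1-byte char (#3). Advance 1.
Byte at offset 7: 0xE3 = 11100011 → 3-byte char (#4). Advance 3.
Byte at offset 10: 0xEC = 11101100 → 3-byte char (#5). Advance 3.
Byte at offset 13: 0xE0 = 11100000 → 3-byte char (#6). Advance 3.
Byte at offset 16: 0xF2 = 11110010 → 4-byte char (#7). Advance 4.
Byte at offset 20: 0xE7 = 11100111 → 3-byte char (#8). Advance 3.
Reached end at offset 23 after 8 code points.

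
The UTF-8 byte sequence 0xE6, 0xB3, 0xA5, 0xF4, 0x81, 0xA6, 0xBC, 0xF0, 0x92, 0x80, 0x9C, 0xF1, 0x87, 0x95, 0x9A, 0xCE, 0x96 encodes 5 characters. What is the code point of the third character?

U+1201C

Offset 0: leading byte 0xE6 = 11100110 → 3-byte char #1 = E6 B3 A5.
Offset 3: leading byte 0xF4 = 11110100 → 4-byte char #2 = F4 81 A6 BC.
Offset 7: leading byte 0xF0 = 11110000 → 4-byte char #3 = F0 92 80 9C.
Leading byte 0xF0 = 11110000 matches 11110xxx → 4-byte sequence.
Byte 1: 0xF0 = 11110000, payload 000 (3 bits).
Byte 2: 0x92 = 10010010 (10xxxxxx ✓), payload 010010.
Byte 3: 0x80 = 10000000 (10xxxxxx ✓), payload 000000.
Byte 4: 0x9C = 10011100 (10xxxxxx ✓), payload 011100.
Concatenate: 000010010000000011100 = 0x1201C (21 bits → U+1201C).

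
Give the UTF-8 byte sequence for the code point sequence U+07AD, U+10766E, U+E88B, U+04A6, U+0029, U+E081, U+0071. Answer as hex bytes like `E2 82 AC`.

U+07AD: 2-byte form → DE AD.
U+10766E: 4-byte form → F4 87 99 AE.
U+E88B: 3-byte form → EE A2 8B.
U+04A6: 2-byte form → D2 A6.
U+0029: 1-byte form → 29.
U+E081: 3-byte form → EE 82 81.
U+0071: 1-byte form → 71.
Concatenated (16 bytes): DE AD F4 87 99 AE EE A2 8B D2 A6 29 EE 82 81 71.

DE AD F4 87 99 AE EE A2 8B D2 A6 29 EE 82 81 71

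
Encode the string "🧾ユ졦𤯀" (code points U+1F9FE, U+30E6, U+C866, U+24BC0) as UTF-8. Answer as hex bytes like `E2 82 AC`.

U+1F9FE: 4-byte form → F0 9F A7 BE.
U+30E6: 3-byte form → E3 83 A6.
U+C866: 3-byte form → EC A1 A6.
U+24BC0: 4-byte form → F0 A4 AF 80.
Concatenated (14 bytes): F0 9F A7 BE E3 83 A6 EC A1 A6 F0 A4 AF 80.

F0 9F A7 BE E3 83 A6 EC A1 A6 F0 A4 AF 80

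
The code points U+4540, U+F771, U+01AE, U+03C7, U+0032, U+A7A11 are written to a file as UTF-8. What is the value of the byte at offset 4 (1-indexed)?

0xEF

1-indexed offset 4 is 0-indexed offset 3.
U+4540 → 3-byte form E4 95 80 at offsets 0–2.
U+F771 → 3-byte form EF 9D B1 at offsets 3–5.
Offset 3 falls in char 2's range; it's byte 1 of EF 9D B1 = 0xEF.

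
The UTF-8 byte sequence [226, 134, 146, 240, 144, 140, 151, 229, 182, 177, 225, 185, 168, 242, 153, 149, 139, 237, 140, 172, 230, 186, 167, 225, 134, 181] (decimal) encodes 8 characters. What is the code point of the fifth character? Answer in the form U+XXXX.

Offset 0: leading byte 0xE2 = 11100010 → 3-byte char #1 = E2 86 92.
Offset 3: leading byte 0xF0 = 11110000 → 4-byte char #2 = F0 90 8C 97.
Offset 7: leading byte 0xE5 = 11100101 → 3-byte char #3 = E5 B6 B1.
Offset 10: leading byte 0xE1 = 11100001 → 3-byte char #4 = E1 B9 A8.
Offset 13: leading byte 0xF2 = 11110010 → 4-byte char #5 = F2 99 95 8B.
Leading byte 0xF2 = 11110010 matches 11110xxx → 4-byte sequence.
Byte 1: 0xF2 = 11110010, payload 010 (3 bits).
Byte 2: 0x99 = 10011001 (10xxxxxx ✓), payload 011001.
Byte 3: 0x95 = 10010101 (10xxxxxx ✓), payload 010101.
Byte 4: 0x8B = 10001011 (10xxxxxx ✓), payload 001011.
Concatenate: 010011001010101001011 = 0x9954B (21 bits → U+9954B).

U+9954B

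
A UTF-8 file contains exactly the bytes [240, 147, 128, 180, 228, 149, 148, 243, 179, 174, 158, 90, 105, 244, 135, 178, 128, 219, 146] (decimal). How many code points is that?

Byte at offset 0: 0xF0 = 11110000 → 4-byte char (#1). Advance 4.
Byte at offset 4: 0xE4 = 11100100 → 3-byte char (#2). Advance 3.
Byte at offset 7: 0xF3 = 11110011 → 4-byte char (#3). Advance 4.
Byte at offset 11: 0x5A = 01011010 → 1-byte char (#4). Advance 1.
Byte at offset 12: 0x69 = 01101001 → 1-byte char (#5). Advance 1.
Byte at offset 13: 0xF4 = 11110100 → 4-byte char (#6). Advance 4.
Byte at offset 17: 0xDB = 11011011 → 2-byte char (#7). Advance 2.
Reached end at offset 19 after 7 code points.

7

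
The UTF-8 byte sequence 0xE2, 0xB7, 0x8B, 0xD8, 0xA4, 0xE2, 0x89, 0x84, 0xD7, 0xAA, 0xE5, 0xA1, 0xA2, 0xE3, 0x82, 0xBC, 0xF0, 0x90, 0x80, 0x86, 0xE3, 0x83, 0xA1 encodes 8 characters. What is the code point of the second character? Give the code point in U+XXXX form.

U+0624

Offset 0: leading byte 0xE2 = 11100010 → 3-byte char #1 = E2 B7 8B.
Offset 3: leading byte 0xD8 = 11011000 → 2-byte char #2 = D8 A4.
Leading byte 0xD8 = 11011000 matches 110xxxxx → 2-byte sequence.
Byte 1: 0xD8 = 11011000, payload 11000 (5 bits).
Byte 2: 0xA4 = 10100100 (10xxxxxx ✓), payload 100100.
Concatenate: 11000100100 = 0x624 (11 bits → U+0624).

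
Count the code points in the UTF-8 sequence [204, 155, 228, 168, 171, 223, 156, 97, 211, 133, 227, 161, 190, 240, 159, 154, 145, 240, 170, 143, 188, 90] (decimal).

Byte at offset 0: 0xCC = 11001100 → 2-byte char (#1). Advance 2.
Byte at offset 2: 0xE4 = 11100100 → 3-byte char (#2). Advance 3.
Byte at offset 5: 0xDF = 11011111 → 2-byte char (#3). Advance 2.
Byte at offset 7: 0x61 = 01100001 → 1-byte char (#4). Advance 1.
Byte at offset 8: 0xD3 = 11010011 → 2-byte char (#5). Advance 2.
Byte at offset 10: 0xE3 = 11100011 → 3-byte char (#6). Advance 3.
Byte at offset 13: 0xF0 = 11110000 → 4-byte char (#7). Advance 4.
Byte at offset 17: 0xF0 = 11110000 → 4-byte char (#8). Advance 4.
Byte at offset 21: 0x5A = 01011010 → 1-byte char (#9). Advance 1.
Reached end at offset 22 after 9 code points.

9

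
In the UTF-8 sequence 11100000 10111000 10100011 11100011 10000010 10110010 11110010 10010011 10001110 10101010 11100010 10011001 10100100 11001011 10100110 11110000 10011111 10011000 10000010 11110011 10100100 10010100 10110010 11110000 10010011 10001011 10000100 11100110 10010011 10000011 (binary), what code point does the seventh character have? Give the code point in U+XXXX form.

U+E4532

Offset 0: leading byte 0xE0 = 11100000 → 3-byte char #1 = E0 B8 A3.
Offset 3: leading byte 0xE3 = 11100011 → 3-byte char #2 = E3 82 B2.
Offset 6: leading byte 0xF2 = 11110010 → 4-byte char #3 = F2 93 8E AA.
Offset 10: leading byte 0xE2 = 11100010 → 3-byte char #4 = E2 99 A4.
Offset 13: leading byte 0xCB = 11001011 → 2-byte char #5 = CB A6.
Offset 15: leading byte 0xF0 = 11110000 → 4-byte char #6 = F0 9F 98 82.
Offset 19: leading byte 0xF3 = 11110011 → 4-byte char #7 = F3 A4 94 B2.
Leading byte 0xF3 = 11110011 matches 11110xxx → 4-byte sequence.
Byte 1: 0xF3 = 11110011, payload 011 (3 bits).
Byte 2: 0xA4 = 10100100 (10xxxxxx ✓), payload 100100.
Byte 3: 0x94 = 10010100 (10xxxxxx ✓), payload 010100.
Byte 4: 0xB2 = 10110010 (10xxxxxx ✓), payload 110010.
Concatenate: 011100100010100110010 = 0xE4532 (21 bits → U+E4532).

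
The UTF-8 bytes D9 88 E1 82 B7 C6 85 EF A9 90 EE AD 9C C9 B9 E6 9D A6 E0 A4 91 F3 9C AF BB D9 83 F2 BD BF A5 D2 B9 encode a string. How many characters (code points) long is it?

12

Byte at offset 0: 0xD9 = 11011001 → 2-byte char (#1). Advance 2.
Byte at offset 2: 0xE1 = 11100001 → 3-byte char (#2). Advance 3.
Byte at offset 5: 0xC6 = 11000110 → 2-byte char (#3). Advance 2.
Byte at offset 7: 0xEF = 11101111 → 3-byte char (#4). Advance 3.
Byte at offset 10: 0xEE = 11101110 → 3-byte char (#5). Advance 3.
Byte at offset 13: 0xC9 = 11001001 → 2-byte char (#6). Advance 2.
Byte at offset 15: 0xE6 = 11100110 → 3-byte char (#7). Advance 3.
Byte at offset 18: 0xE0 = 11100000 → 3-byte char (#8). Advance 3.
Byte at offset 21: 0xF3 = 11110011 → 4-byte char (#9). Advance 4.
Byte at offset 25: 0xD9 = 11011001 → 2-byte char (#10). Advance 2.
Byte at offset 27: 0xF2 = 11110010 → 4-byte char (#11). Advance 4.
Byte at offset 31: 0xD2 = 11010010 → 2-byte char (#12). Advance 2.
Reached end at offset 33 after 12 code points.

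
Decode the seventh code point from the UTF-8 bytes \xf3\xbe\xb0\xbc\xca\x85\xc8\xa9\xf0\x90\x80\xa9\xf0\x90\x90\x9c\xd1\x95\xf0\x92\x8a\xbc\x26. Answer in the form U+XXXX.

Offset 0: leading byte 0xF3 = 11110011 → 4-byte char #1 = F3 BE B0 BC.
Offset 4: leading byte 0xCA = 11001010 → 2-byte char #2 = CA 85.
Offset 6: leading byte 0xC8 = 11001000 → 2-byte char #3 = C8 A9.
Offset 8: leading byte 0xF0 = 11110000 → 4-byte char #4 = F0 90 80 A9.
Offset 12: leading byte 0xF0 = 11110000 → 4-byte char #5 = F0 90 90 9C.
Offset 16: leading byte 0xD1 = 11010001 → 2-byte char #6 = D1 95.
Offset 18: leading byte 0xF0 = 11110000 → 4-byte char #7 = F0 92 8A BC.
Leading byte 0xF0 = 11110000 matches 11110xxx → 4-byte sequence.
Byte 1: 0xF0 = 11110000, payload 000 (3 bits).
Byte 2: 0x92 = 10010010 (10xxxxxx ✓), payload 010010.
Byte 3: 0x8A = 10001010 (10xxxxxx ✓), payload 001010.
Byte 4: 0xBC = 10111100 (10xxxxxx ✓), payload 111100.
Concatenate: 000010010001010111100 = 0x122BC (21 bits → U+122BC).

U+122BC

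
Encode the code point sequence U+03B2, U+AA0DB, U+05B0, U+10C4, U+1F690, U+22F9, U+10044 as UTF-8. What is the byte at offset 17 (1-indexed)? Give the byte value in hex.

0x8B

1-indexed offset 17 is 0-indexed offset 16.
U+03B2 → 2-byte form CE B2 at offsets 0–1.
U+AA0DB → 4-byte form F2 AA 83 9B at offsets 2–5.
U+05B0 → 2-byte form D6 B0 at offsets 6–7.
U+10C4 → 3-byte form E1 83 84 at offsets 8–10.
U+1F690 → 4-byte form F0 9F 9A 90 at offsets 11–14.
U+22F9 → 3-byte form E2 8B B9 at offsets 15–17.
Offset 16 falls in char 6's range; it's byte 2 of E2 8B B9 = 0x8B.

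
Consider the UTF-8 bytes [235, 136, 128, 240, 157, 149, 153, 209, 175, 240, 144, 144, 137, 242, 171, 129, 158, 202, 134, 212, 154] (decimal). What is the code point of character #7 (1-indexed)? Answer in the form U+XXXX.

Offset 0: leading byte 0xEB = 11101011 → 3-byte char #1 = EB 88 80.
Offset 3: leading byte 0xF0 = 11110000 → 4-byte char #2 = F0 9D 95 99.
Offset 7: leading byte 0xD1 = 11010001 → 2-byte char #3 = D1 AF.
Offset 9: leading byte 0xF0 = 11110000 → 4-byte char #4 = F0 90 90 89.
Offset 13: leading byte 0xF2 = 11110010 → 4-byte char #5 = F2 AB 81 9E.
Offset 17: leading byte 0xCA = 11001010 → 2-byte char #6 = CA 86.
Offset 19: leading byte 0xD4 = 11010100 → 2-byte char #7 = D4 9A.
Leading byte 0xD4 = 11010100 matches 110xxxxx → 2-byte sequence.
Byte 1: 0xD4 = 11010100, payload 10100 (5 bits).
Byte 2: 0x9A = 10011010 (10xxxxxx ✓), payload 011010.
Concatenate: 10100011010 = 0x51A (11 bits → U+051A).

U+051A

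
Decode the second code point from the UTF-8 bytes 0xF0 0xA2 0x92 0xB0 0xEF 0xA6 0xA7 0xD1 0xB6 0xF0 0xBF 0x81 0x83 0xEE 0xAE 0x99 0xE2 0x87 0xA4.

U+F9A7

Offset 0: leading byte 0xF0 = 11110000 → 4-byte char #1 = F0 A2 92 B0.
Offset 4: leading byte 0xEF = 11101111 → 3-byte char #2 = EF A6 A7.
Leading byte 0xEF = 11101111 matches 1110xxxx → 3-byte sequence.
Byte 1: 0xEF = 11101111, payload 1111 (4 bits).
Byte 2: 0xA6 = 10100110 (10xxxxxx ✓), payload 100110.
Byte 3: 0xA7 = 10100111 (10xxxxxx ✓), payload 100111.
Concatenate: 1111100110100111 = 0xF9A7 (16 bits → U+F9A7).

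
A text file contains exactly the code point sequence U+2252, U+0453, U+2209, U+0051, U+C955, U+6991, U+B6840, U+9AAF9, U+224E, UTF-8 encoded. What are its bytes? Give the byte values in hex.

E2 89 92 D1 93 E2 88 89 51 EC A5 95 E6 A6 91 F2 B6 A1 80 F2 9A AB B9 E2 89 8E

U+2252: 3-byte form → E2 89 92.
U+0453: 2-byte form → D1 93.
U+2209: 3-byte form → E2 88 89.
U+0051: 1-byte form → 51.
U+C955: 3-byte form → EC A5 95.
U+6991: 3-byte form → E6 A6 91.
U+B6840: 4-byte form → F2 B6 A1 80.
U+9AAF9: 4-byte form → F2 9A AB B9.
U+224E: 3-byte form → E2 89 8E.
Concatenated (26 bytes): E2 89 92 D1 93 E2 88 89 51 EC A5 95 E6 A6 91 F2 B6 A1 80 F2 9A AB B9 E2 89 8E.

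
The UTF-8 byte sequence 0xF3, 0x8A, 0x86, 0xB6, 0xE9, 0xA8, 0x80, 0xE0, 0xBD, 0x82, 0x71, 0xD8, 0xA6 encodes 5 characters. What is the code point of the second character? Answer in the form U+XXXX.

U+9A00

Offset 0: leading byte 0xF3 = 11110011 → 4-byte char #1 = F3 8A 86 B6.
Offset 4: leading byte 0xE9 = 11101001 → 3-byte char #2 = E9 A8 80.
Leading byte 0xE9 = 11101001 matches 1110xxxx → 3-byte sequence.
Byte 1: 0xE9 = 11101001, payload 1001 (4 bits).
Byte 2: 0xA8 = 10101000 (10xxxxxx ✓), payload 101000.
Byte 3: 0x80 = 10000000 (10xxxxxx ✓), payload 000000.
Concatenate: 1001101000000000 = 0x9A00 (16 bits → U+9A00).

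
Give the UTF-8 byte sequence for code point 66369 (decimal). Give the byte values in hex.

F0 90 8D 81

U+10341 = 0x10341 = 66369 decimal. In range U+10000–U+10FFFF → 4-byte form: 11110xxx 10xxxxxx 10xxxxxx 10xxxxxx.
Binary (21 bits): 000010000001101000001.
Split 3+6+6+6: 000 | 010000 | 001101 | 000001.
Byte 1: 11110000 = 0xF0.
Byte 2: 10010000 = 0x90.
Byte 3: 10001101 = 0x8D.
Byte 4: 10000001 = 0x81.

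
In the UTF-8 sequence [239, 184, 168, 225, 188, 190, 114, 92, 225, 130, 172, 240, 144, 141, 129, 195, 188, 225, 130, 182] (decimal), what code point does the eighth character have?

Offset 0: leading byte 0xEF = 11101111 → 3-byte char #1 = EF B8 A8.
Offset 3: leading byte 0xE1 = 11100001 → 3-byte char #2 = E1 BC BE.
Offset 6: leading byte 0x72 = 01110010 → 1-byte char #3 = 72.
Offset 7: leading byte 0x5C = 01011100 → 1-byte char #4 = 5C.
Offset 8: leading byte 0xE1 = 11100001 → 3-byte char #5 = E1 82 AC.
Offset 11: leading byte 0xF0 = 11110000 → 4-byte char #6 = F0 90 8D 81.
Offset 15: leading byte 0xC3 = 11000011 → 2-byte char #7 = C3 BC.
Offset 17: leading byte 0xE1 = 11100001 → 3-byte char #8 = E1 82 B6.
Leading byte 0xE1 = 11100001 matches 1110xxxx → 3-byte sequence.
Byte 1: 0xE1 = 11100001, payload 0001 (4 bits).
Byte 2: 0x82 = 10000010 (10xxxxxx ✓), payload 000010.
Byte 3: 0xB6 = 10110110 (10xxxxxx ✓), payload 110110.
Concatenate: 0001000010110110 = 0x10B6 (16 bits → U+10B6).

U+10B6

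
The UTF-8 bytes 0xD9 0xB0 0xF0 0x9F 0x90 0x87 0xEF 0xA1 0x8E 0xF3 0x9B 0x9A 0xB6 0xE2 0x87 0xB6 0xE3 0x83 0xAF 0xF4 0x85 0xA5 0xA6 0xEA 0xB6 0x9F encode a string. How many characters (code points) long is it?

Byte at offset 0: 0xD9 = 11011001 → 2-byte char (#1). Advance 2.
Byte at offset 2: 0xF0 = 11110000 → 4-byte char (#2). Advance 4.
Byte at offset 6: 0xEF = 11101111 → 3-byte char (#3). Advance 3.
Byte at offset 9: 0xF3 = 11110011 → 4-byte char (#4). Advance 4.
Byte at offset 13: 0xE2 = 11100010 → 3-byte char (#5). Advance 3.
Byte at offset 16: 0xE3 = 11100011 → 3-byte char (#6). Advance 3.
Byte at offset 19: 0xF4 = 11110100 → 4-byte char (#7). Advance 4.
Byte at offset 23: 0xEA = 11101010 → 3-byte char (#8). Advance 3.
Reached end at offset 26 after 8 code points.

8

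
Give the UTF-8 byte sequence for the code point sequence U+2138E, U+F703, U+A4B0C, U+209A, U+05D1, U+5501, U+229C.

U+2138E: 4-byte form → F0 A1 8E 8E.
U+F703: 3-byte form → EF 9C 83.
U+A4B0C: 4-byte form → F2 A4 AC 8C.
U+209A: 3-byte form → E2 82 9A.
U+05D1: 2-byte form → D7 91.
U+5501: 3-byte form → E5 94 81.
U+229C: 3-byte form → E2 8A 9C.
Concatenated (22 bytes): F0 A1 8E 8E EF 9C 83 F2 A4 AC 8C E2 82 9A D7 91 E5 94 81 E2 8A 9C.

F0 A1 8E 8E EF 9C 83 F2 A4 AC 8C E2 82 9A D7 91 E5 94 81 E2 8A 9C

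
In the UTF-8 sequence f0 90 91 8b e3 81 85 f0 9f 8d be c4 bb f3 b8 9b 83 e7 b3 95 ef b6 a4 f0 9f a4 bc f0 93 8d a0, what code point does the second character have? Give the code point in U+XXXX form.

U+3045

Offset 0: leading byte 0xF0 = 11110000 → 4-byte char #1 = F0 90 91 8B.
Offset 4: leading byte 0xE3 = 11100011 → 3-byte char #2 = E3 81 85.
Leading byte 0xE3 = 11100011 matches 1110xxxx → 3-byte sequence.
Byte 1: 0xE3 = 11100011, payload 0011 (4 bits).
Byte 2: 0x81 = 10000001 (10xxxxxx ✓), payload 000001.
Byte 3: 0x85 = 10000101 (10xxxxxx ✓), payload 000101.
Concatenate: 0011000001000101 = 0x3045 (16 bits → U+3045).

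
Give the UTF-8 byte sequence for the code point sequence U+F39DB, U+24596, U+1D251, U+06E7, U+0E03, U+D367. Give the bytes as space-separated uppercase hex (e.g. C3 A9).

U+F39DB: 4-byte form → F3 B3 A7 9B.
U+24596: 4-byte form → F0 A4 96 96.
U+1D251: 4-byte form → F0 9D 89 91.
U+06E7: 2-byte form → DB A7.
U+0E03: 3-byte form → E0 B8 83.
U+D367: 3-byte form → ED 8D A7.
Concatenated (20 bytes): F3 B3 A7 9B F0 A4 96 96 F0 9D 89 91 DB A7 E0 B8 83 ED 8D A7.

F3 B3 A7 9B F0 A4 96 96 F0 9D 89 91 DB A7 E0 B8 83 ED 8D A7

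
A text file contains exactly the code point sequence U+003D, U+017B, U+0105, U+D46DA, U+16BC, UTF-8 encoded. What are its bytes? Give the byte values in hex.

U+003D: 1-byte form → 3D.
U+017B: 2-byte form → C5 BB.
U+0105: 2-byte form → C4 85.
U+D46DA: 4-byte form → F3 94 9B 9A.
U+16BC: 3-byte form → E1 9A BC.
Concatenated (12 bytes): 3D C5 BB C4 85 F3 94 9B 9A E1 9A BC.

3D C5 BB C4 85 F3 94 9B 9A E1 9A BC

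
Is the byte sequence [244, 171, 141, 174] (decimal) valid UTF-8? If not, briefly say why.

Leading byte 0xF4 = 11110100 → 4-byte form.
Payload = 0x12B36E, which exceeds U+10FFFF, the maximum Unicode code point. (Leading bytes F5–FF, or F4 followed by ≥ 0x90, are invalid.)

invalid (encodes a value above U+10FFFF)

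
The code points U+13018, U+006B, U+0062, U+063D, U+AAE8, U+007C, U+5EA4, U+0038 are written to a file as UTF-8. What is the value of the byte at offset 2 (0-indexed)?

0x80

U+13018 → 4-byte form F0 93 80 98 at offsets 0–3.
Offset 2 falls in char 1's range; it's byte 3 of F0 93 80 98 = 0x80.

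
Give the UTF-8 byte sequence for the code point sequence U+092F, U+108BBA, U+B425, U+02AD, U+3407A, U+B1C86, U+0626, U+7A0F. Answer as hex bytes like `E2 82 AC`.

E0 A4 AF F4 88 AE BA EB 90 A5 CA AD F0 B4 81 BA F2 B1 B2 86 D8 A6 E7 A8 8F

U+092F: 3-byte form → E0 A4 AF.
U+108BBA: 4-byte form → F4 88 AE BA.
U+B425: 3-byte form → EB 90 A5.
U+02AD: 2-byte form → CA AD.
U+3407A: 4-byte form → F0 B4 81 BA.
U+B1C86: 4-byte form → F2 B1 B2 86.
U+0626: 2-byte form → D8 A6.
U+7A0F: 3-byte form → E7 A8 8F.
Concatenated (25 bytes): E0 A4 AF F4 88 AE BA EB 90 A5 CA AD F0 B4 81 BA F2 B1 B2 86 D8 A6 E7 A8 8F.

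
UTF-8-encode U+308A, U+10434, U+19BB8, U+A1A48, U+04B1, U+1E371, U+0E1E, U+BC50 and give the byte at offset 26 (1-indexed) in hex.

1-indexed offset 26 is 0-indexed offset 25.
U+308A → 3-byte form E3 82 8A at offsets 0–2.
U+10434 → 4-byte form F0 90 90 B4 at offsets 3–6.
U+19BB8 → 4-byte form F0 99 AE B8 at offsets 7–10.
U+A1A48 → 4-byte form F2 A1 A9 88 at offsets 11–14.
U+04B1 → 2-byte form D2 B1 at offsets 15–16.
U+1E371 → 4-byte form F0 9E 8D B1 at offsets 17–20.
U+0E1E → 3-byte form E0 B8 9E at offsets 21–23.
U+BC50 → 3-byte form EB B1 90 at offsets 24–26.
Offset 25 falls in char 8's range; it's byte 2 of EB B1 90 = 0xB1.

0xB1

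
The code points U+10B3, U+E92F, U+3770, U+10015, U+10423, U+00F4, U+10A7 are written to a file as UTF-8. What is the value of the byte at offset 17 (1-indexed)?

1-indexed offset 17 is 0-indexed offset 16.
U+10B3 → 3-byte form E1 82 B3 at offsets 0–2.
U+E92F → 3-byte form EE A4 AF at offsets 3–5.
U+3770 → 3-byte form E3 9D B0 at offsets 6–8.
U+10015 → 4-byte form F0 90 80 95 at offsets 9–12.
U+10423 → 4-byte form F0 90 90 A3 at offsets 13–16.
Offset 16 falls in char 5's range; it's byte 4 of F0 90 90 A3 = 0xA3.

0xA3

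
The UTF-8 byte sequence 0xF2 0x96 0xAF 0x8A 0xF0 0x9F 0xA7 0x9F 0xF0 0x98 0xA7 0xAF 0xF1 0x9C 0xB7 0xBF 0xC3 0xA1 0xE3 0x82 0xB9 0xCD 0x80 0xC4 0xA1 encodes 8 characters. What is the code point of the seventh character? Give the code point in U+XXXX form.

U+0340

Offset 0: leading byte 0xF2 = 11110010 → 4-byte char #1 = F2 96 AF 8A.
Offset 4: leading byte 0xF0 = 11110000 → 4-byte char #2 = F0 9F A7 9F.
Offset 8: leading byte 0xF0 = 11110000 → 4-byte char #3 = F0 98 A7 AF.
Offset 12: leading byte 0xF1 = 11110001 → 4-byte char #4 = F1 9C B7 BF.
Offset 16: leading byte 0xC3 = 11000011 → 2-byte char #5 = C3 A1.
Offset 18: leading byte 0xE3 = 11100011 → 3-byte char #6 = E3 82 B9.
Offset 21: leading byte 0xCD = 11001101 → 2-byte char #7 = CD 80.
Leading byte 0xCD = 11001101 matches 110xxxxx → 2-byte sequence.
Byte 1: 0xCD = 11001101, payload 01101 (5 bits).
Byte 2: 0x80 = 10000000 (10xxxxxx ✓), payload 000000.
Concatenate: 01101000000 = 0x340 (11 bits → U+0340).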